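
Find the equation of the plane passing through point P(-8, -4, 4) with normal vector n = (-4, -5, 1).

The plane through P with normal n = (a, b, c) satisfies n·(r - P) = 0,
i.e. ax + by + cz = a·x₀ + b·y₀ + c·z₀.
d = (-4)·(-8) + (-5)·(-4) + 1·4
  = 32 + 20 + 4
  = 56
Equation: -4x - 5y + z = 56

-4x - 5y + z = 56


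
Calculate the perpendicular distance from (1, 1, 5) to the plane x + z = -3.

distance = |a·x₀ + b·y₀ + c·z₀ - d| / √(a² + b² + c²)
  = |1·1 + 0·1 + 1·5 - (-3)| / √(1² + 0² + 1²)
  = |1 + 0 + 5 + 3| / √(1 + 0 + 1)
  = |9| / √2
  = 9 / 1.414
  ≈ 6.364

6.364


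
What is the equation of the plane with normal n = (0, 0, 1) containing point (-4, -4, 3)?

The plane through P with normal n = (a, b, c) satisfies n·(r - P) = 0,
i.e. ax + by + cz = a·x₀ + b·y₀ + c·z₀.
d = 0·(-4) + 0·(-4) + 1·3
  = 0 + 0 + 3
  = 3
Equation: z = 3

z = 3


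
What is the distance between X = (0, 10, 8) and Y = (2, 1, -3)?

d = √[(x₂-x₁)² + (y₂-y₁)² + (z₂-z₁)²]
  = √[2² + (-9)² + (-11)²]
  = √[4 + 81 + 121]
  = √206
  ≈ 14.35

14.35


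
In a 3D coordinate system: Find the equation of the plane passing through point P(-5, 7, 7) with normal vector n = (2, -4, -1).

The plane through P with normal n = (a, b, c) satisfies n·(r - P) = 0,
i.e. ax + by + cz = a·x₀ + b·y₀ + c·z₀.
d = 2·(-5) + (-4)·7 + (-1)·7
  = -10 - 28 - 7
  = -45
Equation: 2x - 4y - z = -45

2x - 4y - z = -45


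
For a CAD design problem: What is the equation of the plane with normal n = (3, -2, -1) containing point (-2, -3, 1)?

The plane through P with normal n = (a, b, c) satisfies n·(r - P) = 0,
i.e. ax + by + cz = a·x₀ + b·y₀ + c·z₀.
d = 3·(-2) + (-2)·(-3) + (-1)·1
  = -6 + 6 - 1
  = -1
Equation: 3x - 2y - z = -1

3x - 2y - z = -1


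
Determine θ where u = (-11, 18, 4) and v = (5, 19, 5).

u·v = (-11)·5 + 18·19 + 4·5 = -55 + 342 + 20 = 307
|u| = √((-11)² + 18² + 4²) = √461 ≈ 21.47
|v| = √(5² + 19² + 5²) = √411 ≈ 20.27
cos θ = (u·v)/(|u||v|) = 307/(21.47·20.27) ≈ 0.7053
θ = arccos(0.7053) ≈ 45.15°

45.15°


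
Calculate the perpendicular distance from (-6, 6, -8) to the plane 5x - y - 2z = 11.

distance = |a·x₀ + b·y₀ + c·z₀ - d| / √(a² + b² + c²)
  = |5·(-6) + (-1)·6 + (-2)·(-8) - 11| / √(5² + (-1)² + (-2)²)
  = |-30 - 6 + 16 - 11| / √(25 + 1 + 4)
  = |-31| / √30
  = 31 / 5.477
  ≈ 5.66

5.66


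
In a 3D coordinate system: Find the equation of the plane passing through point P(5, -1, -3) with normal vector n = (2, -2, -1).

The plane through P with normal n = (a, b, c) satisfies n·(r - P) = 0,
i.e. ax + by + cz = a·x₀ + b·y₀ + c·z₀.
d = 2·5 + (-2)·(-1) + (-1)·(-3)
  = 10 + 2 + 3
  = 15
Equation: 2x - 2y - z = 15

2x - 2y - z = 15


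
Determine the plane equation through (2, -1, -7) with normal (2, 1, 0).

The plane through P with normal n = (a, b, c) satisfies n·(r - P) = 0,
i.e. ax + by + cz = a·x₀ + b·y₀ + c·z₀.
d = 2·2 + 1·(-1) + 0·(-7)
  = 4 - 1 + 0
  = 3
Equation: 2x + y = 3

2x + y = 3


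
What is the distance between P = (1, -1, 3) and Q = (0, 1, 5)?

d = √[(x₂-x₁)² + (y₂-y₁)² + (z₂-z₁)²]
  = √[(-1)² + 2² + 2²]
  = √[1 + 4 + 4]
  = √9
  ≈ 3

3


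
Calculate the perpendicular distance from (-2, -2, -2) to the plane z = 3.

distance = |a·x₀ + b·y₀ + c·z₀ - d| / √(a² + b² + c²)
  = |0·(-2) + 0·(-2) + 1·(-2) - 3| / √(0² + 0² + 1²)
  = |0 + 0 - 2 - 3| / √(0 + 0 + 1)
  = |-5| / √1
  = 5 / 1
  ≈ 5

5


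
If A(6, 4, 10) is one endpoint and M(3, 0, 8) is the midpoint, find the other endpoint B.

B = 2M - A
  = (2·3 - 6, 2·0 - 4, 2·8 - 10)
  = (6 - 6, 0 - 4, 16 - 10)
  = (0, -4, 6)

(0, -4, 6)


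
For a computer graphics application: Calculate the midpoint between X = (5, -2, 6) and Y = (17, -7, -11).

M = ((x₁+x₂)/2, (y₁+y₂)/2, (z₁+z₂)/2)
  = ((5 + 17)/2, (-2 - 7)/2, (6 - 11)/2)
  = (22/2, -9/2, -5/2)
  = (11, -4.5, -2.5)

(11, -4.5, -2.5)


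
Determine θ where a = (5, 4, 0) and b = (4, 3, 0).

a·b = 5·4 + 4·3 + 0·0 = 20 + 12 + 0 = 32
|a| = √(5² + 4² + 0²) = √41 ≈ 6.403
|b| = √(4² + 3² + 0²) = √25 ≈ 5
cos θ = (a·b)/(|a||b|) = 32/(6.403·5) ≈ 0.9995
θ = arccos(0.9995) ≈ 1.79°

1.79°


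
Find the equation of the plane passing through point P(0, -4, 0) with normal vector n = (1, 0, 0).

The plane through P with normal n = (a, b, c) satisfies n·(r - P) = 0,
i.e. ax + by + cz = a·x₀ + b·y₀ + c·z₀.
d = 1·0 + 0·(-4) + 0·0
  = 0 + 0 + 0
  = 0
Equation: x = 0

x = 0


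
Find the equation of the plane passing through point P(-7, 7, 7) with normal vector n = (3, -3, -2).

The plane through P with normal n = (a, b, c) satisfies n·(r - P) = 0,
i.e. ax + by + cz = a·x₀ + b·y₀ + c·z₀.
d = 3·(-7) + (-3)·7 + (-2)·7
  = -21 - 21 - 14
  = -56
Equation: 3x - 3y - 2z = -56

3x - 3y - 2z = -56


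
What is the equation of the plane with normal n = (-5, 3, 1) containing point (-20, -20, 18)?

The plane through P with normal n = (a, b, c) satisfies n·(r - P) = 0,
i.e. ax + by + cz = a·x₀ + b·y₀ + c·z₀.
d = (-5)·(-20) + 3·(-20) + 1·18
  = 100 - 60 + 18
  = 58
Equation: -5x + 3y + z = 58

-5x + 3y + z = 58


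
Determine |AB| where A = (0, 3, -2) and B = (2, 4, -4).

d = √[(x₂-x₁)² + (y₂-y₁)² + (z₂-z₁)²]
  = √[2² + 1² + (-2)²]
  = √[4 + 1 + 4]
  = √9
  ≈ 3

3


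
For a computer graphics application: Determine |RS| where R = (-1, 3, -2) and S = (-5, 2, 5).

d = √[(x₂-x₁)² + (y₂-y₁)² + (z₂-z₁)²]
  = √[(-4)² + (-1)² + 7²]
  = √[16 + 1 + 49]
  = √66
  ≈ 8.124

8.124


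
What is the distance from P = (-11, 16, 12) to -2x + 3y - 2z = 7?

distance = |a·x₀ + b·y₀ + c·z₀ - d| / √(a² + b² + c²)
  = |(-2)·(-11) + 3·16 + (-2)·12 - 7| / √((-2)² + 3² + (-2)²)
  = |22 + 48 - 24 - 7| / √(4 + 9 + 4)
  = |39| / √17
  = 39 / 4.123
  ≈ 9.459

9.459


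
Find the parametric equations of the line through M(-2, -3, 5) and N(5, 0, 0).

Direction vector d = N - M = (5 + 2, 0 + 3, 0 - 5) = (7, 3, -5)
Parametric form r = M + t·d:
x = -2 + 7t, y = -3 + 3t, z = 5 - 5t

x = -2 + 7t, y = -3 + 3t, z = 5 - 5t


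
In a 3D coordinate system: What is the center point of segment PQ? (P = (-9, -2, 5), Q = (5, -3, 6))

M = ((x₁+x₂)/2, (y₁+y₂)/2, (z₁+z₂)/2)
  = ((-9 + 5)/2, (-2 - 3)/2, (5 + 6)/2)
  = (-4/2, -5/2, 11/2)
  = (-2, -2.5, 5.5)

(-2, -2.5, 5.5)


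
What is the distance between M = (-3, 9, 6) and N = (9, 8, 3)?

d = √[(x₂-x₁)² + (y₂-y₁)² + (z₂-z₁)²]
  = √[12² + (-1)² + (-3)²]
  = √[144 + 1 + 9]
  = √154
  ≈ 12.41

12.41


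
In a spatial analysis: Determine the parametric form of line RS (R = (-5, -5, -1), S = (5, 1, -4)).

Direction vector d = S - R = (5 + 5, 1 + 5, -4 + 1) = (10, 6, -3)
Parametric form r = R + t·d:
x = -5 + 10t, y = -5 + 6t, z = -1 - 3t

x = -5 + 10t, y = -5 + 6t, z = -1 - 3t


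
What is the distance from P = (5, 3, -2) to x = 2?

distance = |a·x₀ + b·y₀ + c·z₀ - d| / √(a² + b² + c²)
  = |1·5 + 0·3 + 0·(-2) - 2| / √(1² + 0² + 0²)
  = |5 + 0 + 0 - 2| / √(1 + 0 + 0)
  = |3| / √1
  = 3 / 1
  ≈ 3

3


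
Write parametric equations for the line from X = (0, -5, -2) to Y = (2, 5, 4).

Direction vector d = Y - X = (2 + 0, 5 + 5, 4 + 2) = (2, 10, 6)
Parametric form r = X + t·d:
x = 0 + 2t, y = -5 + 10t, z = -2 + 6t

x = 0 + 2t, y = -5 + 10t, z = -2 + 6t


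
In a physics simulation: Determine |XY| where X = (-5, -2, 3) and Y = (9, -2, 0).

d = √[(x₂-x₁)² + (y₂-y₁)² + (z₂-z₁)²]
  = √[14² + 0² + (-3)²]
  = √[196 + 0 + 9]
  = √205
  ≈ 14.32

14.32


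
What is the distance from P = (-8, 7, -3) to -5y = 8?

distance = |a·x₀ + b·y₀ + c·z₀ - d| / √(a² + b² + c²)
  = |0·(-8) + (-5)·7 + 0·(-3) - 8| / √(0² + (-5)² + 0²)
  = |0 - 35 + 0 - 8| / √(0 + 25 + 0)
  = |-43| / √25
  = 43 / 5
  ≈ 8.6

8.6


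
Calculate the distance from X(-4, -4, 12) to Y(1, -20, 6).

d = √[(x₂-x₁)² + (y₂-y₁)² + (z₂-z₁)²]
  = √[5² + (-16)² + (-6)²]
  = √[25 + 256 + 36]
  = √317
  ≈ 17.8

17.8


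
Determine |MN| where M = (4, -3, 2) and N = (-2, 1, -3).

d = √[(x₂-x₁)² + (y₂-y₁)² + (z₂-z₁)²]
  = √[(-6)² + 4² + (-5)²]
  = √[36 + 16 + 25]
  = √77
  ≈ 8.775

8.775


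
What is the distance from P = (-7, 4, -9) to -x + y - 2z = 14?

distance = |a·x₀ + b·y₀ + c·z₀ - d| / √(a² + b² + c²)
  = |(-1)·(-7) + 1·4 + (-2)·(-9) - 14| / √((-1)² + 1² + (-2)²)
  = |7 + 4 + 18 - 14| / √(1 + 1 + 4)
  = |15| / √6
  = 15 / 2.449
  ≈ 6.124

6.124


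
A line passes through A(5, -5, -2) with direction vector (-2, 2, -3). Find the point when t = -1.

P(t) = A + t·d
  = (5 + (-2)·(-1), -5 + 2·(-1), -2 + (-3)·(-1))
  = (5 + 2, -5 - 2, -2 + 3)
  = (7, -7, 1)

(7, -7, 1)


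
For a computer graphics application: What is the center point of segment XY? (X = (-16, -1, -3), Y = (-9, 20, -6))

M = ((x₁+x₂)/2, (y₁+y₂)/2, (z₁+z₂)/2)
  = ((-16 - 9)/2, (-1 + 20)/2, (-3 - 6)/2)
  = (-25/2, 19/2, -9/2)
  = (-12.5, 9.5, -4.5)

(-12.5, 9.5, -4.5)


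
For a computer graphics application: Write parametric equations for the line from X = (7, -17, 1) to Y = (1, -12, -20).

Direction vector d = Y - X = (1 - 7, -12 + 17, -20 - 1) = (-6, 5, -21)
Parametric form r = X + t·d:
x = 7 - 6t, y = -17 + 5t, z = 1 - 21t

x = 7 - 6t, y = -17 + 5t, z = 1 - 21t


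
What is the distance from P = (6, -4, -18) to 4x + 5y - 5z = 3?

distance = |a·x₀ + b·y₀ + c·z₀ - d| / √(a² + b² + c²)
  = |4·6 + 5·(-4) + (-5)·(-18) - 3| / √(4² + 5² + (-5)²)
  = |24 - 20 + 90 - 3| / √(16 + 25 + 25)
  = |91| / √66
  = 91 / 8.124
  ≈ 11.2

11.2


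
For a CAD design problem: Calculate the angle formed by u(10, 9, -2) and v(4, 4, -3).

u·v = 10·4 + 9·4 + (-2)·(-3) = 40 + 36 + 6 = 82
|u| = √(10² + 9² + (-2)²) = √185 ≈ 13.6
|v| = √(4² + 4² + (-3)²) = √41 ≈ 6.403
cos θ = (u·v)/(|u||v|) = 82/(13.6·6.403) ≈ 0.9415
θ = arccos(0.9415) ≈ 19.69°

19.69°


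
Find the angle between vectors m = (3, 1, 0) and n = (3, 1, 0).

m·n = 3·3 + 1·1 + 0·0 = 9 + 1 + 0 = 10
|m| = √(3² + 1² + 0²) = √10 ≈ 3.162
|n| = √(3² + 1² + 0²) = √10 ≈ 3.162
cos θ = (m·n)/(|m||n|) = 10/(3.162·3.162) ≈ 1
θ = arccos(1) ≈ 0°

0°


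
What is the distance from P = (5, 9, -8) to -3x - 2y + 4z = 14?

distance = |a·x₀ + b·y₀ + c·z₀ - d| / √(a² + b² + c²)
  = |(-3)·5 + (-2)·9 + 4·(-8) - 14| / √((-3)² + (-2)² + 4²)
  = |-15 - 18 - 32 - 14| / √(9 + 4 + 16)
  = |-79| / √29
  = 79 / 5.385
  ≈ 14.67

14.67


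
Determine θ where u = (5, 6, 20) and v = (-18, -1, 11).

u·v = 5·(-18) + 6·(-1) + 20·11 = -90 - 6 + 220 = 124
|u| = √(5² + 6² + 20²) = √461 ≈ 21.47
|v| = √((-18)² + (-1)² + 11²) = √446 ≈ 21.12
cos θ = (u·v)/(|u||v|) = 124/(21.47·21.12) ≈ 0.2735
θ = arccos(0.2735) ≈ 74.13°

74.13°


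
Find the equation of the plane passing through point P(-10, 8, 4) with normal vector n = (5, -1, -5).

The plane through P with normal n = (a, b, c) satisfies n·(r - P) = 0,
i.e. ax + by + cz = a·x₀ + b·y₀ + c·z₀.
d = 5·(-10) + (-1)·8 + (-5)·4
  = -50 - 8 - 20
  = -78
Equation: 5x - y - 5z = -78

5x - y - 5z = -78


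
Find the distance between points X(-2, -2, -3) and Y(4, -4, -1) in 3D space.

d = √[(x₂-x₁)² + (y₂-y₁)² + (z₂-z₁)²]
  = √[6² + (-2)² + 2²]
  = √[36 + 4 + 4]
  = √44
  ≈ 6.633

6.633


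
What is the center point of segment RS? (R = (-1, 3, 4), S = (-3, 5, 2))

M = ((x₁+x₂)/2, (y₁+y₂)/2, (z₁+z₂)/2)
  = ((-1 - 3)/2, (3 + 5)/2, (4 + 2)/2)
  = (-4/2, 8/2, 6/2)
  = (-2, 4, 3)

(-2, 4, 3)


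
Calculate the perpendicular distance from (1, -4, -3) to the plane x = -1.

distance = |a·x₀ + b·y₀ + c·z₀ - d| / √(a² + b² + c²)
  = |1·1 + 0·(-4) + 0·(-3) - (-1)| / √(1² + 0² + 0²)
  = |1 + 0 + 0 + 1| / √(1 + 0 + 0)
  = |2| / √1
  = 2 / 1
  ≈ 2

2


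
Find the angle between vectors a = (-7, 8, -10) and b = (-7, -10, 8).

a·b = (-7)·(-7) + 8·(-10) + (-10)·8 = 49 - 80 - 80 = -111
|a| = √((-7)² + 8² + (-10)²) = √213 ≈ 14.59
|b| = √((-7)² + (-10)² + 8²) = √213 ≈ 14.59
cos θ = (a·b)/(|a||b|) = -111/(14.59·14.59) ≈ -0.5211
θ = arccos(-0.5211) ≈ 121.4°

121.4°


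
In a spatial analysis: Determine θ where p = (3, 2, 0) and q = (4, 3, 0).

p·q = 3·4 + 2·3 + 0·0 = 12 + 6 + 0 = 18
|p| = √(3² + 2² + 0²) = √13 ≈ 3.606
|q| = √(4² + 3² + 0²) = √25 ≈ 5
cos θ = (p·q)/(|p||q|) = 18/(3.606·5) ≈ 0.9985
θ = arccos(0.9985) ≈ 3.18°

3.18°


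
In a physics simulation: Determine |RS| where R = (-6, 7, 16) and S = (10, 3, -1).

d = √[(x₂-x₁)² + (y₂-y₁)² + (z₂-z₁)²]
  = √[16² + (-4)² + (-17)²]
  = √[256 + 16 + 289]
  = √561
  ≈ 23.69

23.69


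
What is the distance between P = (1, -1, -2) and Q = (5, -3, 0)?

d = √[(x₂-x₁)² + (y₂-y₁)² + (z₂-z₁)²]
  = √[4² + (-2)² + 2²]
  = √[16 + 4 + 4]
  = √24
  ≈ 4.899

4.899


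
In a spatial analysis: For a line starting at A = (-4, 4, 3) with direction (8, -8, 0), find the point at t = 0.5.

P(t) = A + t·d
  = (-4 + 8·0.5, 4 + (-8)·0.5, 3 + 0·0.5)
  = (-4 + 4, 4 - 4, 3 + 0)
  = (0, 0, 3)

(0, 0, 3)


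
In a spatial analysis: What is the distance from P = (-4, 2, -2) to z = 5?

distance = |a·x₀ + b·y₀ + c·z₀ - d| / √(a² + b² + c²)
  = |0·(-4) + 0·2 + 1·(-2) - 5| / √(0² + 0² + 1²)
  = |0 + 0 - 2 - 5| / √(0 + 0 + 1)
  = |-7| / √1
  = 7 / 1
  ≈ 7

7


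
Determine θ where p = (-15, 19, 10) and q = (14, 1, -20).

p·q = (-15)·14 + 19·1 + 10·(-20) = -210 + 19 - 200 = -391
|p| = √((-15)² + 19² + 10²) = √686 ≈ 26.19
|q| = √(14² + 1² + (-20)²) = √597 ≈ 24.43
cos θ = (p·q)/(|p||q|) = -391/(26.19·24.43) ≈ -0.611
θ = arccos(-0.611) ≈ 127.7°

127.7°


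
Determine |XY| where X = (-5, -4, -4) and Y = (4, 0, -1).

d = √[(x₂-x₁)² + (y₂-y₁)² + (z₂-z₁)²]
  = √[9² + 4² + 3²]
  = √[81 + 16 + 9]
  = √106
  ≈ 10.3

10.3


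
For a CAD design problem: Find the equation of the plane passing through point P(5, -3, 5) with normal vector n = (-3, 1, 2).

The plane through P with normal n = (a, b, c) satisfies n·(r - P) = 0,
i.e. ax + by + cz = a·x₀ + b·y₀ + c·z₀.
d = (-3)·5 + 1·(-3) + 2·5
  = -15 - 3 + 10
  = -8
Equation: -3x + y + 2z = -8

-3x + y + 2z = -8


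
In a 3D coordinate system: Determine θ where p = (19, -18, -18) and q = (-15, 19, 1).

p·q = 19·(-15) + (-18)·19 + (-18)·1 = -285 - 342 - 18 = -645
|p| = √(19² + (-18)² + (-18)²) = √1009 ≈ 31.76
|q| = √((-15)² + 19² + 1²) = √587 ≈ 24.23
cos θ = (p·q)/(|p||q|) = -645/(31.76·24.23) ≈ -0.8381
θ = arccos(-0.8381) ≈ 146.9°

146.9°


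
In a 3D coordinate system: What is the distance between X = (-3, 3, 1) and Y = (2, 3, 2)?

d = √[(x₂-x₁)² + (y₂-y₁)² + (z₂-z₁)²]
  = √[5² + 0² + 1²]
  = √[25 + 0 + 1]
  = √26
  ≈ 5.099

5.099


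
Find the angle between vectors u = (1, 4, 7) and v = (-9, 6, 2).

u·v = 1·(-9) + 4·6 + 7·2 = -9 + 24 + 14 = 29
|u| = √(1² + 4² + 7²) = √66 ≈ 8.124
|v| = √((-9)² + 6² + 2²) = √121 ≈ 11
cos θ = (u·v)/(|u||v|) = 29/(8.124·11) ≈ 0.3245
θ = arccos(0.3245) ≈ 71.06°

71.06°


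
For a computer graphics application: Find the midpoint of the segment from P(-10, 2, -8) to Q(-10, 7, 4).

M = ((x₁+x₂)/2, (y₁+y₂)/2, (z₁+z₂)/2)
  = ((-10 - 10)/2, (2 + 7)/2, (-8 + 4)/2)
  = (-20/2, 9/2, -4/2)
  = (-10, 4.5, -2)

(-10, 4.5, -2)


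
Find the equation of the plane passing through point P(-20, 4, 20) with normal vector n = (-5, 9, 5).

The plane through P with normal n = (a, b, c) satisfies n·(r - P) = 0,
i.e. ax + by + cz = a·x₀ + b·y₀ + c·z₀.
d = (-5)·(-20) + 9·4 + 5·20
  = 100 + 36 + 100
  = 236
Equation: -5x + 9y + 5z = 236

-5x + 9y + 5z = 236


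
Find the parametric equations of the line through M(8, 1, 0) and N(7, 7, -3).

Direction vector d = N - M = (7 - 8, 7 - 1, -3 + 0) = (-1, 6, -3)
Parametric form r = M + t·d:
x = 8 - t, y = 1 + 6t, z = 0 - 3t

x = 8 - t, y = 1 + 6t, z = 0 - 3t


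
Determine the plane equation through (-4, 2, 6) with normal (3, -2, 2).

The plane through P with normal n = (a, b, c) satisfies n·(r - P) = 0,
i.e. ax + by + cz = a·x₀ + b·y₀ + c·z₀.
d = 3·(-4) + (-2)·2 + 2·6
  = -12 - 4 + 12
  = -4
Equation: 3x - 2y + 2z = -4

3x - 2y + 2z = -4


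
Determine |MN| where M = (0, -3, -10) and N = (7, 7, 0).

d = √[(x₂-x₁)² + (y₂-y₁)² + (z₂-z₁)²]
  = √[7² + 10² + 10²]
  = √[49 + 100 + 100]
  = √249
  ≈ 15.78

15.78


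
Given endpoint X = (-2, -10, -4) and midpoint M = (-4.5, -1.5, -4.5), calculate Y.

Y = 2M - X
  = (2·(-4.5) - (-2), 2·(-1.5) - (-10), 2·(-4.5) - (-4))
  = (-9 + 2, -3 + 10, -9 + 4)
  = (-7, 7, -5)

(-7, 7, -5)


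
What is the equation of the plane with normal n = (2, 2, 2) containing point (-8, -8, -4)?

The plane through P with normal n = (a, b, c) satisfies n·(r - P) = 0,
i.e. ax + by + cz = a·x₀ + b·y₀ + c·z₀.
d = 2·(-8) + 2·(-8) + 2·(-4)
  = -16 - 16 - 8
  = -40
Equation: 2x + 2y + 2z = -40

2x + 2y + 2z = -40


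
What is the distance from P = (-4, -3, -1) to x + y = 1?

distance = |a·x₀ + b·y₀ + c·z₀ - d| / √(a² + b² + c²)
  = |1·(-4) + 1·(-3) + 0·(-1) - 1| / √(1² + 1² + 0²)
  = |-4 - 3 + 0 - 1| / √(1 + 1 + 0)
  = |-8| / √2
  = 8 / 1.414
  ≈ 5.657

5.657


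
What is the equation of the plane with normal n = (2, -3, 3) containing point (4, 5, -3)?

The plane through P with normal n = (a, b, c) satisfies n·(r - P) = 0,
i.e. ax + by + cz = a·x₀ + b·y₀ + c·z₀.
d = 2·4 + (-3)·5 + 3·(-3)
  = 8 - 15 - 9
  = -16
Equation: 2x - 3y + 3z = -16

2x - 3y + 3z = -16


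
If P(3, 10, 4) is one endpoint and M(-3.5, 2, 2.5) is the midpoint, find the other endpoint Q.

Q = 2M - P
  = (2·(-3.5) - 3, 2·2 - 10, 2·2.5 - 4)
  = (-7 - 3, 4 - 10, 5 - 4)
  = (-10, -6, 1)

(-10, -6, 1)


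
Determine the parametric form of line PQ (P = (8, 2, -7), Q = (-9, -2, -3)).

Direction vector d = Q - P = (-9 - 8, -2 - 2, -3 + 7) = (-17, -4, 4)
Parametric form r = P + t·d:
x = 8 - 17t, y = 2 - 4t, z = -7 + 4t

x = 8 - 17t, y = 2 - 4t, z = -7 + 4t


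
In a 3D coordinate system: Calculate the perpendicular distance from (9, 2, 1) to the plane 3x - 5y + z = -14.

distance = |a·x₀ + b·y₀ + c·z₀ - d| / √(a² + b² + c²)
  = |3·9 + (-5)·2 + 1·1 - (-14)| / √(3² + (-5)² + 1²)
  = |27 - 10 + 1 + 14| / √(9 + 25 + 1)
  = |32| / √35
  = 32 / 5.916
  ≈ 5.409

5.409


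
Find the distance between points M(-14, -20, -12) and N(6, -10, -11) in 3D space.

d = √[(x₂-x₁)² + (y₂-y₁)² + (z₂-z₁)²]
  = √[20² + 10² + 1²]
  = √[400 + 100 + 1]
  = √501
  ≈ 22.38

22.38


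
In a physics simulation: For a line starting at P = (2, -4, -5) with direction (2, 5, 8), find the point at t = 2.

P(t) = P + t·d
  = (2 + 2·2, -4 + 5·2, -5 + 8·2)
  = (2 + 4, -4 + 10, -5 + 16)
  = (6, 6, 11)

(6, 6, 11)


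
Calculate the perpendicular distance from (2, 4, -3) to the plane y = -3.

distance = |a·x₀ + b·y₀ + c·z₀ - d| / √(a² + b² + c²)
  = |0·2 + 1·4 + 0·(-3) - (-3)| / √(0² + 1² + 0²)
  = |0 + 4 + 0 + 3| / √(0 + 1 + 0)
  = |7| / √1
  = 7 / 1
  ≈ 7

7


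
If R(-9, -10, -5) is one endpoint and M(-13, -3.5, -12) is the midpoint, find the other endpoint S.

S = 2M - R
  = (2·(-13) - (-9), 2·(-3.5) - (-10), 2·(-12) - (-5))
  = (-26 + 9, -7 + 10, -24 + 5)
  = (-17, 3, -19)

(-17, 3, -19)


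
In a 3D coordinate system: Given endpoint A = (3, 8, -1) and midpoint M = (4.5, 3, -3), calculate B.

B = 2M - A
  = (2·4.5 - 3, 2·3 - 8, 2·(-3) - (-1))
  = (9 - 3, 6 - 8, -6 + 1)
  = (6, -2, -5)

(6, -2, -5)


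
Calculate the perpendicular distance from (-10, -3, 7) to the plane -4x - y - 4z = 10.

distance = |a·x₀ + b·y₀ + c·z₀ - d| / √(a² + b² + c²)
  = |(-4)·(-10) + (-1)·(-3) + (-4)·7 - 10| / √((-4)² + (-1)² + (-4)²)
  = |40 + 3 - 28 - 10| / √(16 + 1 + 16)
  = |5| / √33
  = 5 / 5.745
  ≈ 0.8704

0.8704


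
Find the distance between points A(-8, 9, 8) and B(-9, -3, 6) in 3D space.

d = √[(x₂-x₁)² + (y₂-y₁)² + (z₂-z₁)²]
  = √[(-1)² + (-12)² + (-2)²]
  = √[1 + 144 + 4]
  = √149
  ≈ 12.21

12.21


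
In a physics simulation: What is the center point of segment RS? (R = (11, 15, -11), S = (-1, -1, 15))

M = ((x₁+x₂)/2, (y₁+y₂)/2, (z₁+z₂)/2)
  = ((11 - 1)/2, (15 - 1)/2, (-11 + 15)/2)
  = (10/2, 14/2, 4/2)
  = (5, 7, 2)

(5, 7, 2)


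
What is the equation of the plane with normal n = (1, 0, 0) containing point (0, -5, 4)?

The plane through P with normal n = (a, b, c) satisfies n·(r - P) = 0,
i.e. ax + by + cz = a·x₀ + b·y₀ + c·z₀.
d = 1·0 + 0·(-5) + 0·4
  = 0 + 0 + 0
  = 0
Equation: x = 0

x = 0


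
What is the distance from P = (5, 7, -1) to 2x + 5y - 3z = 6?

distance = |a·x₀ + b·y₀ + c·z₀ - d| / √(a² + b² + c²)
  = |2·5 + 5·7 + (-3)·(-1) - 6| / √(2² + 5² + (-3)²)
  = |10 + 35 + 3 - 6| / √(4 + 25 + 9)
  = |42| / √38
  = 42 / 6.164
  ≈ 6.813

6.813


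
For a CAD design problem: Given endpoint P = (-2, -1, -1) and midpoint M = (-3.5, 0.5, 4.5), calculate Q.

Q = 2M - P
  = (2·(-3.5) - (-2), 2·0.5 - (-1), 2·4.5 - (-1))
  = (-7 + 2, 1 + 1, 9 + 1)
  = (-5, 2, 10)

(-5, 2, 10)


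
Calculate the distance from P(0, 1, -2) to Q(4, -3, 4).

d = √[(x₂-x₁)² + (y₂-y₁)² + (z₂-z₁)²]
  = √[4² + (-4)² + 6²]
  = √[16 + 16 + 36]
  = √68
  ≈ 8.246

8.246


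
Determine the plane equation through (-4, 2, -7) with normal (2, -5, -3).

The plane through P with normal n = (a, b, c) satisfies n·(r - P) = 0,
i.e. ax + by + cz = a·x₀ + b·y₀ + c·z₀.
d = 2·(-4) + (-5)·2 + (-3)·(-7)
  = -8 - 10 + 21
  = 3
Equation: 2x - 5y - 3z = 3

2x - 5y - 3z = 3


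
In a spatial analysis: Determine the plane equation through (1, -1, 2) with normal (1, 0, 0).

The plane through P with normal n = (a, b, c) satisfies n·(r - P) = 0,
i.e. ax + by + cz = a·x₀ + b·y₀ + c·z₀.
d = 1·1 + 0·(-1) + 0·2
  = 1 + 0 + 0
  = 1
Equation: x = 1

x = 1


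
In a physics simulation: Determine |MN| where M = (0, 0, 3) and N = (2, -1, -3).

d = √[(x₂-x₁)² + (y₂-y₁)² + (z₂-z₁)²]
  = √[2² + (-1)² + (-6)²]
  = √[4 + 1 + 36]
  = √41
  ≈ 6.403

6.403


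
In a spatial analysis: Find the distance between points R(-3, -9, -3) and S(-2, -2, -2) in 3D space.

d = √[(x₂-x₁)² + (y₂-y₁)² + (z₂-z₁)²]
  = √[1² + 7² + 1²]
  = √[1 + 49 + 1]
  = √51
  ≈ 7.141

7.141


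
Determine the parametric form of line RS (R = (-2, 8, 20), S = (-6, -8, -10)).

Direction vector d = S - R = (-6 + 2, -8 - 8, -10 - 20) = (-4, -16, -30)
Parametric form r = R + t·d:
x = -2 - 4t, y = 8 - 16t, z = 20 - 30t

x = -2 - 4t, y = 8 - 16t, z = 20 - 30t


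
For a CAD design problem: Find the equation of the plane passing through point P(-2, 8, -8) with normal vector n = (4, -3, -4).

The plane through P with normal n = (a, b, c) satisfies n·(r - P) = 0,
i.e. ax + by + cz = a·x₀ + b·y₀ + c·z₀.
d = 4·(-2) + (-3)·8 + (-4)·(-8)
  = -8 - 24 + 32
  = 0
Equation: 4x - 3y - 4z = 0

4x - 3y - 4z = 0


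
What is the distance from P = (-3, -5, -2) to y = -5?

distance = |a·x₀ + b·y₀ + c·z₀ - d| / √(a² + b² + c²)
  = |0·(-3) + 1·(-5) + 0·(-2) - (-5)| / √(0² + 1² + 0²)
  = |0 - 5 + 0 + 5| / √(0 + 1 + 0)
  = |0| / √1
  = 0 / 1
  ≈ 0

0


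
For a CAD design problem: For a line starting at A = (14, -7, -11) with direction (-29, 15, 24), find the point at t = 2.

P(t) = A + t·d
  = (14 + (-29)·2, -7 + 15·2, -11 + 24·2)
  = (14 - 58, -7 + 30, -11 + 48)
  = (-44, 23, 37)

(-44, 23, 37)


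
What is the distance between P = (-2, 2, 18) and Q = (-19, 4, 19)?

d = √[(x₂-x₁)² + (y₂-y₁)² + (z₂-z₁)²]
  = √[(-17)² + 2² + 1²]
  = √[289 + 4 + 1]
  = √294
  ≈ 17.15

17.15


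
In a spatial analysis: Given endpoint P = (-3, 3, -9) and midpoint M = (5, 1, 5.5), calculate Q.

Q = 2M - P
  = (2·5 - (-3), 2·1 - 3, 2·5.5 - (-9))
  = (10 + 3, 2 - 3, 11 + 9)
  = (13, -1, 20)

(13, -1, 20)


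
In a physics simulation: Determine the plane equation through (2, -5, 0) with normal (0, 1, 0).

The plane through P with normal n = (a, b, c) satisfies n·(r - P) = 0,
i.e. ax + by + cz = a·x₀ + b·y₀ + c·z₀.
d = 0·2 + 1·(-5) + 0·0
  = 0 - 5 + 0
  = -5
Equation: y = -5

y = -5


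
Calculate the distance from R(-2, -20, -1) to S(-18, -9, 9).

d = √[(x₂-x₁)² + (y₂-y₁)² + (z₂-z₁)²]
  = √[(-16)² + 11² + 10²]
  = √[256 + 121 + 100]
  = √477
  ≈ 21.84

21.84


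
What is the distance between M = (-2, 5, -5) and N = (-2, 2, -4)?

d = √[(x₂-x₁)² + (y₂-y₁)² + (z₂-z₁)²]
  = √[0² + (-3)² + 1²]
  = √[0 + 9 + 1]
  = √10
  ≈ 3.162

3.162


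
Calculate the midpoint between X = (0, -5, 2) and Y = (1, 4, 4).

M = ((x₁+x₂)/2, (y₁+y₂)/2, (z₁+z₂)/2)
  = ((0 + 1)/2, (-5 + 4)/2, (2 + 4)/2)
  = (1/2, -1/2, 6/2)
  = (0.5, -0.5, 3)

(0.5, -0.5, 3)


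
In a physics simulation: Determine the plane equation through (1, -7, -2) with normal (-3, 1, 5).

The plane through P with normal n = (a, b, c) satisfies n·(r - P) = 0,
i.e. ax + by + cz = a·x₀ + b·y₀ + c·z₀.
d = (-3)·1 + 1·(-7) + 5·(-2)
  = -3 - 7 - 10
  = -20
Equation: -3x + y + 5z = -20

-3x + y + 5z = -20


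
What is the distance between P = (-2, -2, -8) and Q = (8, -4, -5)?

d = √[(x₂-x₁)² + (y₂-y₁)² + (z₂-z₁)²]
  = √[10² + (-2)² + 3²]
  = √[100 + 4 + 9]
  = √113
  ≈ 10.63

10.63


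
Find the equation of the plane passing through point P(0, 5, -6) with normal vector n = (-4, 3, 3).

The plane through P with normal n = (a, b, c) satisfies n·(r - P) = 0,
i.e. ax + by + cz = a·x₀ + b·y₀ + c·z₀.
d = (-4)·0 + 3·5 + 3·(-6)
  = 0 + 15 - 18
  = -3
Equation: -4x + 3y + 3z = -3

-4x + 3y + 3z = -3


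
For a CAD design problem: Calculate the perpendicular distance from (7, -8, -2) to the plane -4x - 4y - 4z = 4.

distance = |a·x₀ + b·y₀ + c·z₀ - d| / √(a² + b² + c²)
  = |(-4)·7 + (-4)·(-8) + (-4)·(-2) - 4| / √((-4)² + (-4)² + (-4)²)
  = |-28 + 32 + 8 - 4| / √(16 + 16 + 16)
  = |8| / √48
  = 8 / 6.928
  ≈ 1.155

1.155


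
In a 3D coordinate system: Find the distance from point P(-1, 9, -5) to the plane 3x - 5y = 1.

distance = |a·x₀ + b·y₀ + c·z₀ - d| / √(a² + b² + c²)
  = |3·(-1) + (-5)·9 + 0·(-5) - 1| / √(3² + (-5)² + 0²)
  = |-3 - 45 + 0 - 1| / √(9 + 25 + 0)
  = |-49| / √34
  = 49 / 5.831
  ≈ 8.403

8.403


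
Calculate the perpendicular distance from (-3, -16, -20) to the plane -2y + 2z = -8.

distance = |a·x₀ + b·y₀ + c·z₀ - d| / √(a² + b² + c²)
  = |0·(-3) + (-2)·(-16) + 2·(-20) - (-8)| / √(0² + (-2)² + 2²)
  = |0 + 32 - 40 + 8| / √(0 + 4 + 4)
  = |0| / √8
  = 0 / 2.828
  ≈ 0

0


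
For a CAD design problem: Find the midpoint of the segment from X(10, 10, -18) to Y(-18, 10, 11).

M = ((x₁+x₂)/2, (y₁+y₂)/2, (z₁+z₂)/2)
  = ((10 - 18)/2, (10 + 10)/2, (-18 + 11)/2)
  = (-8/2, 20/2, -7/2)
  = (-4, 10, -3.5)

(-4, 10, -3.5)


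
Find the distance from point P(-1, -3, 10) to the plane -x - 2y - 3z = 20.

distance = |a·x₀ + b·y₀ + c·z₀ - d| / √(a² + b² + c²)
  = |(-1)·(-1) + (-2)·(-3) + (-3)·10 - 20| / √((-1)² + (-2)² + (-3)²)
  = |1 + 6 - 30 - 20| / √(1 + 4 + 9)
  = |-43| / √14
  = 43 / 3.742
  ≈ 11.49

11.49


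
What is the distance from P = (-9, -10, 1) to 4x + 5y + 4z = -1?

distance = |a·x₀ + b·y₀ + c·z₀ - d| / √(a² + b² + c²)
  = |4·(-9) + 5·(-10) + 4·1 - (-1)| / √(4² + 5² + 4²)
  = |-36 - 50 + 4 + 1| / √(16 + 25 + 16)
  = |-81| / √57
  = 81 / 7.55
  ≈ 10.73

10.73


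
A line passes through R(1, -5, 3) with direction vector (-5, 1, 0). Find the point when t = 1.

P(t) = R + t·d
  = (1 + (-5)·1, -5 + 1·1, 3 + 0·1)
  = (1 - 5, -5 + 1, 3 + 0)
  = (-4, -4, 3)

(-4, -4, 3)


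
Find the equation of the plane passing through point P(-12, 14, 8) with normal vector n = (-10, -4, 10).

The plane through P with normal n = (a, b, c) satisfies n·(r - P) = 0,
i.e. ax + by + cz = a·x₀ + b·y₀ + c·z₀.
d = (-10)·(-12) + (-4)·14 + 10·8
  = 120 - 56 + 80
  = 144
Equation: -10x - 4y + 10z = 144

-10x - 4y + 10z = 144


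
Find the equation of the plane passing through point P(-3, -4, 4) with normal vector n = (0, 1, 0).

The plane through P with normal n = (a, b, c) satisfies n·(r - P) = 0,
i.e. ax + by + cz = a·x₀ + b·y₀ + c·z₀.
d = 0·(-3) + 1·(-4) + 0·4
  = 0 - 4 + 0
  = -4
Equation: y = -4

y = -4


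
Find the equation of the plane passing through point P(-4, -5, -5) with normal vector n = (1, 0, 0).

The plane through P with normal n = (a, b, c) satisfies n·(r - P) = 0,
i.e. ax + by + cz = a·x₀ + b·y₀ + c·z₀.
d = 1·(-4) + 0·(-5) + 0·(-5)
  = -4 + 0 + 0
  = -4
Equation: x = -4

x = -4


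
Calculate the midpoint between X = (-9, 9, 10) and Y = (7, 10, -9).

M = ((x₁+x₂)/2, (y₁+y₂)/2, (z₁+z₂)/2)
  = ((-9 + 7)/2, (9 + 10)/2, (10 - 9)/2)
  = (-2/2, 19/2, 1/2)
  = (-1, 9.5, 0.5)

(-1, 9.5, 0.5)


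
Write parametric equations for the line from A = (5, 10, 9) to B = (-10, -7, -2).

Direction vector d = B - A = (-10 - 5, -7 - 10, -2 - 9) = (-15, -17, -11)
Parametric form r = A + t·d:
x = 5 - 15t, y = 10 - 17t, z = 9 - 11t

x = 5 - 15t, y = 10 - 17t, z = 9 - 11t


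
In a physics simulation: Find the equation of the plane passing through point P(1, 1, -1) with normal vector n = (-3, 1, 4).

The plane through P with normal n = (a, b, c) satisfies n·(r - P) = 0,
i.e. ax + by + cz = a·x₀ + b·y₀ + c·z₀.
d = (-3)·1 + 1·1 + 4·(-1)
  = -3 + 1 - 4
  = -6
Equation: -3x + y + 4z = -6

-3x + y + 4z = -6


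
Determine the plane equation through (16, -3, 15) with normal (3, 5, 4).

The plane through P with normal n = (a, b, c) satisfies n·(r - P) = 0,
i.e. ax + by + cz = a·x₀ + b·y₀ + c·z₀.
d = 3·16 + 5·(-3) + 4·15
  = 48 - 15 + 60
  = 93
Equation: 3x + 5y + 4z = 93

3x + 5y + 4z = 93


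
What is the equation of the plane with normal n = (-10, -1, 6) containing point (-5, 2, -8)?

The plane through P with normal n = (a, b, c) satisfies n·(r - P) = 0,
i.e. ax + by + cz = a·x₀ + b·y₀ + c·z₀.
d = (-10)·(-5) + (-1)·2 + 6·(-8)
  = 50 - 2 - 48
  = 0
Equation: -10x - y + 6z = 0

-10x - y + 6z = 0


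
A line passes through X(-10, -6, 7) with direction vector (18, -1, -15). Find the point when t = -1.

P(t) = X + t·d
  = (-10 + 18·(-1), -6 + (-1)·(-1), 7 + (-15)·(-1))
  = (-10 - 18, -6 + 1, 7 + 15)
  = (-28, -5, 22)

(-28, -5, 22)


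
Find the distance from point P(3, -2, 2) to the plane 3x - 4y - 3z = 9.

distance = |a·x₀ + b·y₀ + c·z₀ - d| / √(a² + b² + c²)
  = |3·3 + (-4)·(-2) + (-3)·2 - 9| / √(3² + (-4)² + (-3)²)
  = |9 + 8 - 6 - 9| / √(9 + 16 + 9)
  = |2| / √34
  = 2 / 5.831
  ≈ 0.343

0.343


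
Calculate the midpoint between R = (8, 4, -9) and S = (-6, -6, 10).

M = ((x₁+x₂)/2, (y₁+y₂)/2, (z₁+z₂)/2)
  = ((8 - 6)/2, (4 - 6)/2, (-9 + 10)/2)
  = (2/2, -2/2, 1/2)
  = (1, -1, 0.5)

(1, -1, 0.5)


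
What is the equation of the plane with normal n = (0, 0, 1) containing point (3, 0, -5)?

The plane through P with normal n = (a, b, c) satisfies n·(r - P) = 0,
i.e. ax + by + cz = a·x₀ + b·y₀ + c·z₀.
d = 0·3 + 0·0 + 1·(-5)
  = 0 + 0 - 5
  = -5
Equation: z = -5

z = -5


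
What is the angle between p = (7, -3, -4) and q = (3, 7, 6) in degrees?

p·q = 7·3 + (-3)·7 + (-4)·6 = 21 - 21 - 24 = -24
|p| = √(7² + (-3)² + (-4)²) = √74 ≈ 8.602
|q| = √(3² + 7² + 6²) = √94 ≈ 9.695
cos θ = (p·q)/(|p||q|) = -24/(8.602·9.695) ≈ -0.2878
θ = arccos(-0.2878) ≈ 106.7°

106.7°


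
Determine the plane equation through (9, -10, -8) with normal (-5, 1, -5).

The plane through P with normal n = (a, b, c) satisfies n·(r - P) = 0,
i.e. ax + by + cz = a·x₀ + b·y₀ + c·z₀.
d = (-5)·9 + 1·(-10) + (-5)·(-8)
  = -45 - 10 + 40
  = -15
Equation: -5x + y - 5z = -15

-5x + y - 5z = -15


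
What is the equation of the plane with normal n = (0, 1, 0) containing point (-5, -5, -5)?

The plane through P with normal n = (a, b, c) satisfies n·(r - P) = 0,
i.e. ax + by + cz = a·x₀ + b·y₀ + c·z₀.
d = 0·(-5) + 1·(-5) + 0·(-5)
  = 0 - 5 + 0
  = -5
Equation: y = -5

y = -5


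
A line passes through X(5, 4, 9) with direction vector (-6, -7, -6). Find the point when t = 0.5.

P(t) = X + t·d
  = (5 + (-6)·0.5, 4 + (-7)·0.5, 9 + (-6)·0.5)
  = (5 - 3, 4 - 3.5, 9 - 3)
  = (2, 0.5, 6)

(2, 0.5, 6)


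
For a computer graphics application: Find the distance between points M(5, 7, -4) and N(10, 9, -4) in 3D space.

d = √[(x₂-x₁)² + (y₂-y₁)² + (z₂-z₁)²]
  = √[5² + 2² + 0²]
  = √[25 + 4 + 0]
  = √29
  ≈ 5.385

5.385


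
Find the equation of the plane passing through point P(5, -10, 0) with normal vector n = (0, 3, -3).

The plane through P with normal n = (a, b, c) satisfies n·(r - P) = 0,
i.e. ax + by + cz = a·x₀ + b·y₀ + c·z₀.
d = 0·5 + 3·(-10) + (-3)·0
  = 0 - 30 + 0
  = -30
Equation: 3y - 3z = -30

3y - 3z = -30


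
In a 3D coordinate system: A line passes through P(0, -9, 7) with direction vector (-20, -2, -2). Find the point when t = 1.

P(t) = P + t·d
  = (0 + (-20)·1, -9 + (-2)·1, 7 + (-2)·1)
  = (0 - 20, -9 - 2, 7 - 2)
  = (-20, -11, 5)

(-20, -11, 5)


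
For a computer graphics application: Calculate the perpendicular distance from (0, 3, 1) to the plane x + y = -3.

distance = |a·x₀ + b·y₀ + c·z₀ - d| / √(a² + b² + c²)
  = |1·0 + 1·3 + 0·1 - (-3)| / √(1² + 1² + 0²)
  = |0 + 3 + 0 + 3| / √(1 + 1 + 0)
  = |6| / √2
  = 6 / 1.414
  ≈ 4.243

4.243


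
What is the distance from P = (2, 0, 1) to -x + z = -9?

distance = |a·x₀ + b·y₀ + c·z₀ - d| / √(a² + b² + c²)
  = |(-1)·2 + 0·0 + 1·1 - (-9)| / √((-1)² + 0² + 1²)
  = |-2 + 0 + 1 + 9| / √(1 + 0 + 1)
  = |8| / √2
  = 8 / 1.414
  ≈ 5.657

5.657


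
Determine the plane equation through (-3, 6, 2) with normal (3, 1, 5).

The plane through P with normal n = (a, b, c) satisfies n·(r - P) = 0,
i.e. ax + by + cz = a·x₀ + b·y₀ + c·z₀.
d = 3·(-3) + 1·6 + 5·2
  = -9 + 6 + 10
  = 7
Equation: 3x + y + 5z = 7

3x + y + 5z = 7


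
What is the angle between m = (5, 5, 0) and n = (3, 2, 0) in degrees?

m·n = 5·3 + 5·2 + 0·0 = 15 + 10 + 0 = 25
|m| = √(5² + 5² + 0²) = √50 ≈ 7.071
|n| = √(3² + 2² + 0²) = √13 ≈ 3.606
cos θ = (m·n)/(|m||n|) = 25/(7.071·3.606) ≈ 0.9806
θ = arccos(0.9806) ≈ 11.31°

11.31°


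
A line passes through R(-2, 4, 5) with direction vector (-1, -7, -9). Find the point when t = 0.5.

P(t) = R + t·d
  = (-2 + (-1)·0.5, 4 + (-7)·0.5, 5 + (-9)·0.5)
  = (-2 - 0.5, 4 - 3.5, 5 - 4.5)
  = (-2.5, 0.5, 0.5)

(-2.5, 0.5, 0.5)


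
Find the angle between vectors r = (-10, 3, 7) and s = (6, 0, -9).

r·s = (-10)·6 + 3·0 + 7·(-9) = -60 + 0 - 63 = -123
|r| = √((-10)² + 3² + 7²) = √158 ≈ 12.57
|s| = √(6² + 0² + (-9)²) = √117 ≈ 10.82
cos θ = (r·s)/(|r||s|) = -123/(12.57·10.82) ≈ -0.9047
θ = arccos(-0.9047) ≈ 154.8°

154.8°


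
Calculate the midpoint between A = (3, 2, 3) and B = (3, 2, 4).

M = ((x₁+x₂)/2, (y₁+y₂)/2, (z₁+z₂)/2)
  = ((3 + 3)/2, (2 + 2)/2, (3 + 4)/2)
  = (6/2, 4/2, 7/2)
  = (3, 2, 3.5)

(3, 2, 3.5)


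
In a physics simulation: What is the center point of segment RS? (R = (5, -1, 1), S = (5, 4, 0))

M = ((x₁+x₂)/2, (y₁+y₂)/2, (z₁+z₂)/2)
  = ((5 + 5)/2, (-1 + 4)/2, (1 + 0)/2)
  = (10/2, 3/2, 1/2)
  = (5, 1.5, 0.5)

(5, 1.5, 0.5)


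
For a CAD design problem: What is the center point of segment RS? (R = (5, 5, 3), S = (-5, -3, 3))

M = ((x₁+x₂)/2, (y₁+y₂)/2, (z₁+z₂)/2)
  = ((5 - 5)/2, (5 - 3)/2, (3 + 3)/2)
  = (0/2, 2/2, 6/2)
  = (0, 1, 3)

(0, 1, 3)


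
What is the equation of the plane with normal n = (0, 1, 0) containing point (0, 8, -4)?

The plane through P with normal n = (a, b, c) satisfies n·(r - P) = 0,
i.e. ax + by + cz = a·x₀ + b·y₀ + c·z₀.
d = 0·0 + 1·8 + 0·(-4)
  = 0 + 8 + 0
  = 8
Equation: y = 8

y = 8


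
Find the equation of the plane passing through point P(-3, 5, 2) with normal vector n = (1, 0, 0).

The plane through P with normal n = (a, b, c) satisfies n·(r - P) = 0,
i.e. ax + by + cz = a·x₀ + b·y₀ + c·z₀.
d = 1·(-3) + 0·5 + 0·2
  = -3 + 0 + 0
  = -3
Equation: x = -3

x = -3


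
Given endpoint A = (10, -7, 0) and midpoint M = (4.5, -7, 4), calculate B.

B = 2M - A
  = (2·4.5 - 10, 2·(-7) - (-7), 2·4 - 0)
  = (9 - 10, -14 + 7, 8 + 0)
  = (-1, -7, 8)

(-1, -7, 8)


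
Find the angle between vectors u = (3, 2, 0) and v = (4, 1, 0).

u·v = 3·4 + 2·1 + 0·0 = 12 + 2 + 0 = 14
|u| = √(3² + 2² + 0²) = √13 ≈ 3.606
|v| = √(4² + 1² + 0²) = √17 ≈ 4.123
cos θ = (u·v)/(|u||v|) = 14/(3.606·4.123) ≈ 0.9417
θ = arccos(0.9417) ≈ 19.65°

19.65°


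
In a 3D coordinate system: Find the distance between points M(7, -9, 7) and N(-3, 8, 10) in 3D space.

d = √[(x₂-x₁)² + (y₂-y₁)² + (z₂-z₁)²]
  = √[(-10)² + 17² + 3²]
  = √[100 + 289 + 9]
  = √398
  ≈ 19.95

19.95


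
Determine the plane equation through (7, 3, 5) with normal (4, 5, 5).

The plane through P with normal n = (a, b, c) satisfies n·(r - P) = 0,
i.e. ax + by + cz = a·x₀ + b·y₀ + c·z₀.
d = 4·7 + 5·3 + 5·5
  = 28 + 15 + 25
  = 68
Equation: 4x + 5y + 5z = 68

4x + 5y + 5z = 68


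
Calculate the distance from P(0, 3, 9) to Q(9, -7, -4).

d = √[(x₂-x₁)² + (y₂-y₁)² + (z₂-z₁)²]
  = √[9² + (-10)² + (-13)²]
  = √[81 + 100 + 169]
  = √350
  ≈ 18.71

18.71


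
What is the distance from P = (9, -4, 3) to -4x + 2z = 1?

distance = |a·x₀ + b·y₀ + c·z₀ - d| / √(a² + b² + c²)
  = |(-4)·9 + 0·(-4) + 2·3 - 1| / √((-4)² + 0² + 2²)
  = |-36 + 0 + 6 - 1| / √(16 + 0 + 4)
  = |-31| / √20
  = 31 / 4.472
  ≈ 6.932

6.932


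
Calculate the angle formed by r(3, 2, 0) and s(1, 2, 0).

r·s = 3·1 + 2·2 + 0·0 = 3 + 4 + 0 = 7
|r| = √(3² + 2² + 0²) = √13 ≈ 3.606
|s| = √(1² + 2² + 0²) = √5 ≈ 2.236
cos θ = (r·s)/(|r||s|) = 7/(3.606·2.236) ≈ 0.8682
θ = arccos(0.8682) ≈ 29.74°

29.74°


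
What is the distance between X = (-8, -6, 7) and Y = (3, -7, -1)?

d = √[(x₂-x₁)² + (y₂-y₁)² + (z₂-z₁)²]
  = √[11² + (-1)² + (-8)²]
  = √[121 + 1 + 64]
  = √186
  ≈ 13.64

13.64


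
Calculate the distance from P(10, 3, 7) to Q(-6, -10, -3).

d = √[(x₂-x₁)² + (y₂-y₁)² + (z₂-z₁)²]
  = √[(-16)² + (-13)² + (-10)²]
  = √[256 + 169 + 100]
  = √525
  ≈ 22.91

22.91


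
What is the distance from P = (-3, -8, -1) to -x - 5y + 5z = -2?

distance = |a·x₀ + b·y₀ + c·z₀ - d| / √(a² + b² + c²)
  = |(-1)·(-3) + (-5)·(-8) + 5·(-1) - (-2)| / √((-1)² + (-5)² + 5²)
  = |3 + 40 - 5 + 2| / √(1 + 25 + 25)
  = |40| / √51
  = 40 / 7.141
  ≈ 5.601

5.601
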